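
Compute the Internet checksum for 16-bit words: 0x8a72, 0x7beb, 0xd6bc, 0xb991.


Sum all words (with carry folding):
+ 0x8a72 = 0x8a72
+ 0x7beb = 0x065e
+ 0xd6bc = 0xdd1a
+ 0xb991 = 0x96ac
One's complement: ~0x96ac
Checksum = 0x6953


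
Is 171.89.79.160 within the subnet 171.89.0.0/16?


Subnet network: 171.89.0.0
Test IP AND mask: 171.89.0.0
Yes, 171.89.79.160 is in 171.89.0.0/16


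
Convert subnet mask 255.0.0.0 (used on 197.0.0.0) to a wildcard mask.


Subnet mask: 255.0.0.0
Wildcard = 255.255.255.255 - subnet mask
255 - 255 = 0
255 - 0 = 255
255 - 0 = 255
255 - 0 = 255
Wildcard: 0.255.255.255


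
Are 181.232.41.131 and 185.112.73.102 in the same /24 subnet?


Mask: 255.255.255.0
181.232.41.131 AND mask = 181.232.41.0
185.112.73.102 AND mask = 185.112.73.0
No, different subnets (181.232.41.0 vs 185.112.73.0)


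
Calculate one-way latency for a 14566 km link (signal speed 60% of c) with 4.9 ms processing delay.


Speed = 0.6 * 3e5 km/s = 180000 km/s
Propagation delay = 14566 / 180000 = 0.0809 s = 80.9222 ms
Processing delay = 4.9 ms
Total one-way latency = 85.8222 ms


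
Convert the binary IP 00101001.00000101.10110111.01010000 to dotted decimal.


00101001 = 41
00000101 = 5
10110111 = 183
01010000 = 80
IP: 41.5.183.80


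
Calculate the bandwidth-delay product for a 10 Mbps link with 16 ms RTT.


BDP = bandwidth * RTT
= 10 Mbps * 16 ms
= 10 * 1e6 * 16 / 1000 bits
= 160000 bits
= 20000 bytes
= 19.5312 KB
BDP = 160000 bits (20000 bytes)


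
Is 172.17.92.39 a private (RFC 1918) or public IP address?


RFC 1918 private ranges:
  10.0.0.0/8 (10.0.0.0 - 10.255.255.255)
  172.16.0.0/12 (172.16.0.0 - 172.31.255.255)
  192.168.0.0/16 (192.168.0.0 - 192.168.255.255)
Private (in 172.16.0.0/12)


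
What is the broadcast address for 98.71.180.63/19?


Network: 98.71.160.0/19
Host bits = 13
Set all host bits to 1:
Broadcast: 98.71.191.255


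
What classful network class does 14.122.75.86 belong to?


First octet: 14
Binary: 00001110
0xxxxxxx -> Class A (1-126)
Class A, default mask 255.0.0.0 (/8)


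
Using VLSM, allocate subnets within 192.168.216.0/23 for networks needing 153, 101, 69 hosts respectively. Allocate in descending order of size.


153 hosts -> /24 (254 usable): 192.168.216.0/24
101 hosts -> /25 (126 usable): 192.168.217.0/25
69 hosts -> /25 (126 usable): 192.168.217.128/25
Allocation: 192.168.216.0/24 (153 hosts, 254 usable); 192.168.217.0/25 (101 hosts, 126 usable); 192.168.217.128/25 (69 hosts, 126 usable)


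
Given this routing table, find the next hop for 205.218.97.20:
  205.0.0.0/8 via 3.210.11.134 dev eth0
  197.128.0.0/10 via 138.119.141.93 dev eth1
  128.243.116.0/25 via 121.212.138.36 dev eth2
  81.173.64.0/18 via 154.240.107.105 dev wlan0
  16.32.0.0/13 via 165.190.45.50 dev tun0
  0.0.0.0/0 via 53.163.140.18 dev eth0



Longest prefix match for 205.218.97.20:
  /8 205.0.0.0: MATCH
  /10 197.128.0.0: no
  /25 128.243.116.0: no
  /18 81.173.64.0: no
  /13 16.32.0.0: no
  /0 0.0.0.0: MATCH
Selected: next-hop 3.210.11.134 via eth0 (matched /8)


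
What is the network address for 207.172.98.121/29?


IP:   11001111.10101100.01100010.01111001
Mask: 11111111.11111111.11111111.11111000
AND operation:
Net:  11001111.10101100.01100010.01111000
Network: 207.172.98.120/29


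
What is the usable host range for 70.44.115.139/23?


Network: 70.44.114.0
Broadcast: 70.44.115.255
First usable = network + 1
Last usable = broadcast - 1
Range: 70.44.114.1 to 70.44.115.254


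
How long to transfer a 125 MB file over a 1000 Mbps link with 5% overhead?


Effective throughput = 1000 * (1 - 5/100) = 950 Mbps
File size in Mb = 125 * 8 = 1000 Mb
Time = 1000 / 950
Time = 1.0526 seconds


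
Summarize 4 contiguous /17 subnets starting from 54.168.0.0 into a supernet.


Original prefix: /17
Number of subnets: 4 = 2^2
New prefix = 17 - 2 = 15
Supernet: 54.168.0.0/15


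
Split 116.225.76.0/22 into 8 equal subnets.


New prefix = 22 + 3 = 25
Each subnet has 128 addresses
  116.225.76.0/25
  116.225.76.128/25
  116.225.77.0/25
  116.225.77.128/25
  116.225.78.0/25
  116.225.78.128/25
  116.225.79.0/25
  116.225.79.128/25
Subnets: 116.225.76.0/25, 116.225.76.128/25, 116.225.77.0/25, 116.225.77.128/25, 116.225.78.0/25, 116.225.78.128/25, 116.225.79.0/25, 116.225.79.128/25


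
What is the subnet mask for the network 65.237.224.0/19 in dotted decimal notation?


/19 means 19 network bits, 13 host bits
Binary: 11111111111111111110000000000000
Mask: 255.255.224.0


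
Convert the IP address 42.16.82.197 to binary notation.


42 = 00101010
16 = 00010000
82 = 01010010
197 = 11000101
Binary: 00101010.00010000.01010010.11000101


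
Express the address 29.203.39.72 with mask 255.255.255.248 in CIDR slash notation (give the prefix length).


Binary: 11111111.11111111.11111111.11111000
Count leading 1s
Prefix: /29


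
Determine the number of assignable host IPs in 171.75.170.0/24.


Host bits = 32 - 24 = 8
Total addresses = 2^8 = 256
Usable = total - 2 (network and broadcast)
Usable hosts: 254


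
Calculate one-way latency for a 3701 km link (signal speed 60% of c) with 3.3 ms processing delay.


Speed = 0.6 * 3e5 km/s = 180000 km/s
Propagation delay = 3701 / 180000 = 0.0206 s = 20.5611 ms
Processing delay = 3.3 ms
Total one-way latency = 23.8611 ms


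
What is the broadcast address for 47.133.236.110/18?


Network: 47.133.192.0/18
Host bits = 14
Set all host bits to 1:
Broadcast: 47.133.255.255


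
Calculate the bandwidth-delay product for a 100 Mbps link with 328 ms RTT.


BDP = bandwidth * RTT
= 100 Mbps * 328 ms
= 100 * 1e6 * 328 / 1000 bits
= 32800000 bits
= 4100000 bytes
= 4003.9062 KB
BDP = 32800000 bits (4100000 bytes)


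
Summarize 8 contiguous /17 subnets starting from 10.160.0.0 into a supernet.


Original prefix: /17
Number of subnets: 8 = 2^3
New prefix = 17 - 3 = 14
Supernet: 10.160.0.0/14


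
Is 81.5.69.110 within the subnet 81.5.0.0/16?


Subnet network: 81.5.0.0
Test IP AND mask: 81.5.0.0
Yes, 81.5.69.110 is in 81.5.0.0/16


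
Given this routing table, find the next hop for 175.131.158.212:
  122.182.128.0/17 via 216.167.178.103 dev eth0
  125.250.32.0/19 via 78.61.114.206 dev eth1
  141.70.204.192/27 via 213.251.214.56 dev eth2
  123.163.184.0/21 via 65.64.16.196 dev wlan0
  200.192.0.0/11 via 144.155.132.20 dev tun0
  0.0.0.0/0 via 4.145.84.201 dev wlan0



Longest prefix match for 175.131.158.212:
  /17 122.182.128.0: no
  /19 125.250.32.0: no
  /27 141.70.204.192: no
  /21 123.163.184.0: no
  /11 200.192.0.0: no
  /0 0.0.0.0: MATCH
Selected: next-hop 4.145.84.201 via wlan0 (matched /0)


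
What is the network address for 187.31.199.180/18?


IP:   10111011.00011111.11000111.10110100
Mask: 11111111.11111111.11000000.00000000
AND operation:
Net:  10111011.00011111.11000000.00000000
Network: 187.31.192.0/18


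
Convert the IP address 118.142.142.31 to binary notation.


118 = 01110110
142 = 10001110
142 = 10001110
31 = 00011111
Binary: 01110110.10001110.10001110.00011111


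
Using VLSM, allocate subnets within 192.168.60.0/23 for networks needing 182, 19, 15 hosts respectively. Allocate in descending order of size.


182 hosts -> /24 (254 usable): 192.168.60.0/24
19 hosts -> /27 (30 usable): 192.168.61.0/27
15 hosts -> /27 (30 usable): 192.168.61.32/27
Allocation: 192.168.60.0/24 (182 hosts, 254 usable); 192.168.61.0/27 (19 hosts, 30 usable); 192.168.61.32/27 (15 hosts, 30 usable)


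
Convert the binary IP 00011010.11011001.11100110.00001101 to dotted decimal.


00011010 = 26
11011001 = 217
11100110 = 230
00001101 = 13
IP: 26.217.230.13


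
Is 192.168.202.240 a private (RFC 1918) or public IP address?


RFC 1918 private ranges:
  10.0.0.0/8 (10.0.0.0 - 10.255.255.255)
  172.16.0.0/12 (172.16.0.0 - 172.31.255.255)
  192.168.0.0/16 (192.168.0.0 - 192.168.255.255)
Private (in 192.168.0.0/16)


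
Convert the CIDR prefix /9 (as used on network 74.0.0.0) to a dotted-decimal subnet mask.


/9 means 9 network bits, 23 host bits
Binary: 11111111100000000000000000000000
Mask: 255.128.0.0


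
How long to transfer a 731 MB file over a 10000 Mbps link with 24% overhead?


Effective throughput = 10000 * (1 - 24/100) = 7600 Mbps
File size in Mb = 731 * 8 = 5848 Mb
Time = 5848 / 7600
Time = 0.7695 seconds


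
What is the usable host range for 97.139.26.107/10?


Network: 97.128.0.0
Broadcast: 97.191.255.255
First usable = network + 1
Last usable = broadcast - 1
Range: 97.128.0.1 to 97.191.255.254


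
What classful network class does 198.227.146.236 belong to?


First octet: 198
Binary: 11000110
110xxxxx -> Class C (192-223)
Class C, default mask 255.255.255.0 (/24)


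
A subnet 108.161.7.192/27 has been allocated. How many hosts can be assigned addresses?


Host bits = 32 - 27 = 5
Total addresses = 2^5 = 32
Usable = total - 2 (network and broadcast)
Usable hosts: 30


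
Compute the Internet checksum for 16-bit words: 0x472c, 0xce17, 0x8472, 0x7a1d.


Sum all words (with carry folding):
+ 0x472c = 0x472c
+ 0xce17 = 0x1544
+ 0x8472 = 0x99b6
+ 0x7a1d = 0x13d4
One's complement: ~0x13d4
Checksum = 0xec2b


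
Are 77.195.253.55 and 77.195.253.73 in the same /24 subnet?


Mask: 255.255.255.0
77.195.253.55 AND mask = 77.195.253.0
77.195.253.73 AND mask = 77.195.253.0
Yes, same subnet (77.195.253.0)


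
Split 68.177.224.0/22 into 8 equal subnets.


New prefix = 22 + 3 = 25
Each subnet has 128 addresses
  68.177.224.0/25
  68.177.224.128/25
  68.177.225.0/25
  68.177.225.128/25
  68.177.226.0/25
  68.177.226.128/25
  68.177.227.0/25
  68.177.227.128/25
Subnets: 68.177.224.0/25, 68.177.224.128/25, 68.177.225.0/25, 68.177.225.128/25, 68.177.226.0/25, 68.177.226.128/25, 68.177.227.0/25, 68.177.227.128/25


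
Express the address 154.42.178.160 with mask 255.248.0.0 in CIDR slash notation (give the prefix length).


Binary: 11111111.11111000.00000000.00000000
Count leading 1s
Prefix: /13


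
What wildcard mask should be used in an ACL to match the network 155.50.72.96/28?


Subnet mask: 255.255.255.240
Wildcard = 255.255.255.255 - subnet mask
255 - 255 = 0
255 - 255 = 0
255 - 255 = 0
255 - 240 = 15
Wildcard: 0.0.0.15


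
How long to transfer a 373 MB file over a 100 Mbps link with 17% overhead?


Effective throughput = 100 * (1 - 17/100) = 83 Mbps
File size in Mb = 373 * 8 = 2984 Mb
Time = 2984 / 83
Time = 35.9518 seconds


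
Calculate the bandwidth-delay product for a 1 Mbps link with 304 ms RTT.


BDP = bandwidth * RTT
= 1 Mbps * 304 ms
= 1 * 1e6 * 304 / 1000 bits
= 304000 bits
= 38000 bytes
= 37.1094 KB
BDP = 304000 bits (38000 bytes)


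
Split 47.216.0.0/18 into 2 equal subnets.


New prefix = 18 + 1 = 19
Each subnet has 8192 addresses
  47.216.0.0/19
  47.216.32.0/19
Subnets: 47.216.0.0/19, 47.216.32.0/19


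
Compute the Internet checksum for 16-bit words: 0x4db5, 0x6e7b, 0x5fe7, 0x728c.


Sum all words (with carry folding):
+ 0x4db5 = 0x4db5
+ 0x6e7b = 0xbc30
+ 0x5fe7 = 0x1c18
+ 0x728c = 0x8ea4
One's complement: ~0x8ea4
Checksum = 0x715b


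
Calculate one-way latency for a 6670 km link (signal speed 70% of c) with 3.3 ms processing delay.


Speed = 0.7 * 3e5 km/s = 210000 km/s
Propagation delay = 6670 / 210000 = 0.0318 s = 31.7619 ms
Processing delay = 3.3 ms
Total one-way latency = 35.0619 ms


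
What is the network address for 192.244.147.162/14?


IP:   11000000.11110100.10010011.10100010
Mask: 11111111.11111100.00000000.00000000
AND operation:
Net:  11000000.11110100.00000000.00000000
Network: 192.244.0.0/14


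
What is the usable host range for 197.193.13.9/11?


Network: 197.192.0.0
Broadcast: 197.223.255.255
First usable = network + 1
Last usable = broadcast - 1
Range: 197.192.0.1 to 197.223.255.254


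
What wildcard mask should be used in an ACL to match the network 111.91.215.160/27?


Subnet mask: 255.255.255.224
Wildcard = 255.255.255.255 - subnet mask
255 - 255 = 0
255 - 255 = 0
255 - 255 = 0
255 - 224 = 31
Wildcard: 0.0.0.31


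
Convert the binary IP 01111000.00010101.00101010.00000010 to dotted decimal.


01111000 = 120
00010101 = 21
00101010 = 42
00000010 = 2
IP: 120.21.42.2


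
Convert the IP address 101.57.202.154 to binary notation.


101 = 01100101
57 = 00111001
202 = 11001010
154 = 10011010
Binary: 01100101.00111001.11001010.10011010


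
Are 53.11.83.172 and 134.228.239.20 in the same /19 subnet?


Mask: 255.255.224.0
53.11.83.172 AND mask = 53.11.64.0
134.228.239.20 AND mask = 134.228.224.0
No, different subnets (53.11.64.0 vs 134.228.224.0)


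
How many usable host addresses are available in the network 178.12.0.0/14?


Host bits = 32 - 14 = 18
Total addresses = 2^18 = 262144
Usable = total - 2 (network and broadcast)
Usable hosts: 262142


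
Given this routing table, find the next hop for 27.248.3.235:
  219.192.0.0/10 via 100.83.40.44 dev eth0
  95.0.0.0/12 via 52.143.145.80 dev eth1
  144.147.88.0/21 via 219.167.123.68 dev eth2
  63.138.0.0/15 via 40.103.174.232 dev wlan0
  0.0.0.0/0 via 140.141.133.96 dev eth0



Longest prefix match for 27.248.3.235:
  /10 219.192.0.0: no
  /12 95.0.0.0: no
  /21 144.147.88.0: no
  /15 63.138.0.0: no
  /0 0.0.0.0: MATCH
Selected: next-hop 140.141.133.96 via eth0 (matched /0)


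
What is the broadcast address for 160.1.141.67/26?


Network: 160.1.141.64/26
Host bits = 6
Set all host bits to 1:
Broadcast: 160.1.141.127


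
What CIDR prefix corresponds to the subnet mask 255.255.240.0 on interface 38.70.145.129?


Binary: 11111111.11111111.11110000.00000000
Count leading 1s
Prefix: /20


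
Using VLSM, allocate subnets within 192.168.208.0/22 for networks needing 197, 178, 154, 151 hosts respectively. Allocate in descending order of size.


197 hosts -> /24 (254 usable): 192.168.208.0/24
178 hosts -> /24 (254 usable): 192.168.209.0/24
154 hosts -> /24 (254 usable): 192.168.210.0/24
151 hosts -> /24 (254 usable): 192.168.211.0/24
Allocation: 192.168.208.0/24 (197 hosts, 254 usable); 192.168.209.0/24 (178 hosts, 254 usable); 192.168.210.0/24 (154 hosts, 254 usable); 192.168.211.0/24 (151 hosts, 254 usable)


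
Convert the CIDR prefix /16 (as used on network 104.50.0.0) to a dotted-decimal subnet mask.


/16 means 16 network bits, 16 host bits
Binary: 11111111111111110000000000000000
Mask: 255.255.0.0


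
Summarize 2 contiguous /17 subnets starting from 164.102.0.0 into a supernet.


Original prefix: /17
Number of subnets: 2 = 2^1
New prefix = 17 - 1 = 16
Supernet: 164.102.0.0/16


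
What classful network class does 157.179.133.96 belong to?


First octet: 157
Binary: 10011101
10xxxxxx -> Class B (128-191)
Class B, default mask 255.255.0.0 (/16)


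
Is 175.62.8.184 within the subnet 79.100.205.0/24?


Subnet network: 79.100.205.0
Test IP AND mask: 175.62.8.0
No, 175.62.8.184 is not in 79.100.205.0/24


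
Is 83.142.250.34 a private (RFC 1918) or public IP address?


RFC 1918 private ranges:
  10.0.0.0/8 (10.0.0.0 - 10.255.255.255)
  172.16.0.0/12 (172.16.0.0 - 172.31.255.255)
  192.168.0.0/16 (192.168.0.0 - 192.168.255.255)
Public (not in any RFC 1918 range)


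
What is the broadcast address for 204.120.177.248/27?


Network: 204.120.177.224/27
Host bits = 5
Set all host bits to 1:
Broadcast: 204.120.177.255


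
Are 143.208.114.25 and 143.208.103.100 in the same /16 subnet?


Mask: 255.255.0.0
143.208.114.25 AND mask = 143.208.0.0
143.208.103.100 AND mask = 143.208.0.0
Yes, same subnet (143.208.0.0)


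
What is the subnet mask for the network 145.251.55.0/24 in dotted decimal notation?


/24 means 24 network bits, 8 host bits
Binary: 11111111111111111111111100000000
Mask: 255.255.255.0


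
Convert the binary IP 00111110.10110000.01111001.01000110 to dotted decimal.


00111110 = 62
10110000 = 176
01111001 = 121
01000110 = 70
IP: 62.176.121.70


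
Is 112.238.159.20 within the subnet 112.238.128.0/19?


Subnet network: 112.238.128.0
Test IP AND mask: 112.238.128.0
Yes, 112.238.159.20 is in 112.238.128.0/19


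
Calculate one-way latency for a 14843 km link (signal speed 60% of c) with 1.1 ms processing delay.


Speed = 0.6 * 3e5 km/s = 180000 km/s
Propagation delay = 14843 / 180000 = 0.0825 s = 82.4611 ms
Processing delay = 1.1 ms
Total one-way latency = 83.5611 ms


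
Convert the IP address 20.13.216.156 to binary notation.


20 = 00010100
13 = 00001101
216 = 11011000
156 = 10011100
Binary: 00010100.00001101.11011000.10011100


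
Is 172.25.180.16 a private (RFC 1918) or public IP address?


RFC 1918 private ranges:
  10.0.0.0/8 (10.0.0.0 - 10.255.255.255)
  172.16.0.0/12 (172.16.0.0 - 172.31.255.255)
  192.168.0.0/16 (192.168.0.0 - 192.168.255.255)
Private (in 172.16.0.0/12)


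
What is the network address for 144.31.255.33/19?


IP:   10010000.00011111.11111111.00100001
Mask: 11111111.11111111.11100000.00000000
AND operation:
Net:  10010000.00011111.11100000.00000000
Network: 144.31.224.0/19


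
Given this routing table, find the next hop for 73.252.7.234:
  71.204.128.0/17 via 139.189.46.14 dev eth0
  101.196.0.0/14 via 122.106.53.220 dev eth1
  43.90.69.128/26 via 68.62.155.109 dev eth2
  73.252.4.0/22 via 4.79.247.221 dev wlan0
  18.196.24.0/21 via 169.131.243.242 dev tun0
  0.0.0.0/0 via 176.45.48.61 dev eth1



Longest prefix match for 73.252.7.234:
  /17 71.204.128.0: no
  /14 101.196.0.0: no
  /26 43.90.69.128: no
  /22 73.252.4.0: MATCH
  /21 18.196.24.0: no
  /0 0.0.0.0: MATCH
Selected: next-hop 4.79.247.221 via wlan0 (matched /22)


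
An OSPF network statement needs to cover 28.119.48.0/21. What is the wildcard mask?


Subnet mask: 255.255.248.0
Wildcard = 255.255.255.255 - subnet mask
255 - 255 = 0
255 - 255 = 0
255 - 248 = 7
255 - 0 = 255
Wildcard: 0.0.7.255


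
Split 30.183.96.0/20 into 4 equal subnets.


New prefix = 20 + 2 = 22
Each subnet has 1024 addresses
  30.183.96.0/22
  30.183.100.0/22
  30.183.104.0/22
  30.183.108.0/22
Subnets: 30.183.96.0/22, 30.183.100.0/22, 30.183.104.0/22, 30.183.108.0/22


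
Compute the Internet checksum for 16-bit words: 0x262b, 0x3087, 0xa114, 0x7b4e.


Sum all words (with carry folding):
+ 0x262b = 0x262b
+ 0x3087 = 0x56b2
+ 0xa114 = 0xf7c6
+ 0x7b4e = 0x7315
One's complement: ~0x7315
Checksum = 0x8cea


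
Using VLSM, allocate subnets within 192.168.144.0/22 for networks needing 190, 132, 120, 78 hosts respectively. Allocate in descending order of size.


190 hosts -> /24 (254 usable): 192.168.144.0/24
132 hosts -> /24 (254 usable): 192.168.145.0/24
120 hosts -> /25 (126 usable): 192.168.146.0/25
78 hosts -> /25 (126 usable): 192.168.146.128/25
Allocation: 192.168.144.0/24 (190 hosts, 254 usable); 192.168.145.0/24 (132 hosts, 254 usable); 192.168.146.0/25 (120 hosts, 126 usable); 192.168.146.128/25 (78 hosts, 126 usable)


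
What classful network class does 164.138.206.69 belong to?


First octet: 164
Binary: 10100100
10xxxxxx -> Class B (128-191)
Class B, default mask 255.255.0.0 (/16)


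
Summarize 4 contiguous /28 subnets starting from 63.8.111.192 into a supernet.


Original prefix: /28
Number of subnets: 4 = 2^2
New prefix = 28 - 2 = 26
Supernet: 63.8.111.192/26


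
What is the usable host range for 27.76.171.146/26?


Network: 27.76.171.128
Broadcast: 27.76.171.191
First usable = network + 1
Last usable = broadcast - 1
Range: 27.76.171.129 to 27.76.171.190


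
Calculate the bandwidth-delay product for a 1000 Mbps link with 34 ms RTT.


BDP = bandwidth * RTT
= 1000 Mbps * 34 ms
= 1000 * 1e6 * 34 / 1000 bits
= 34000000 bits
= 4250000 bytes
= 4150.3906 KB
BDP = 34000000 bits (4250000 bytes)


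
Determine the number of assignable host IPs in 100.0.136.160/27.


Host bits = 32 - 27 = 5
Total addresses = 2^5 = 32
Usable = total - 2 (network and broadcast)
Usable hosts: 30


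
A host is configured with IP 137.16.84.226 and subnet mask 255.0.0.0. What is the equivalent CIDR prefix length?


Binary: 11111111.00000000.00000000.00000000
Count leading 1s
Prefix: /8


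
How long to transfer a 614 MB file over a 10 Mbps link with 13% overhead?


Effective throughput = 10 * (1 - 13/100) = 8.7 Mbps
File size in Mb = 614 * 8 = 4912 Mb
Time = 4912 / 8.7
Time = 564.5977 seconds


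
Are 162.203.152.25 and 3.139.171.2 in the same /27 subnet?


Mask: 255.255.255.224
162.203.152.25 AND mask = 162.203.152.0
3.139.171.2 AND mask = 3.139.171.0
No, different subnets (162.203.152.0 vs 3.139.171.0)


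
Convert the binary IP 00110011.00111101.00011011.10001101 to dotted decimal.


00110011 = 51
00111101 = 61
00011011 = 27
10001101 = 141
IP: 51.61.27.141


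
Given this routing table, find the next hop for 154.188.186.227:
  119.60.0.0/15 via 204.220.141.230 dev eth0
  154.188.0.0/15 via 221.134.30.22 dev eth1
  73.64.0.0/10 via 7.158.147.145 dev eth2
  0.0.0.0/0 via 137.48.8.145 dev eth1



Longest prefix match for 154.188.186.227:
  /15 119.60.0.0: no
  /15 154.188.0.0: MATCH
  /10 73.64.0.0: no
  /0 0.0.0.0: MATCH
Selected: next-hop 221.134.30.22 via eth1 (matched /15)


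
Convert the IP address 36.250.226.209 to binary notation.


36 = 00100100
250 = 11111010
226 = 11100010
209 = 11010001
Binary: 00100100.11111010.11100010.11010001


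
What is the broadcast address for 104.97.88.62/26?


Network: 104.97.88.0/26
Host bits = 6
Set all host bits to 1:
Broadcast: 104.97.88.63


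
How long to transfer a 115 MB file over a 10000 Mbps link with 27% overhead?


Effective throughput = 10000 * (1 - 27/100) = 7300 Mbps
File size in Mb = 115 * 8 = 920 Mb
Time = 920 / 7300
Time = 0.126 seconds


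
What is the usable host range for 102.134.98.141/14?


Network: 102.132.0.0
Broadcast: 102.135.255.255
First usable = network + 1
Last usable = broadcast - 1
Range: 102.132.0.1 to 102.135.255.254


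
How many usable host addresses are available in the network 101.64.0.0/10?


Host bits = 32 - 10 = 22
Total addresses = 2^22 = 4194304
Usable = total - 2 (network and broadcast)
Usable hosts: 4194302


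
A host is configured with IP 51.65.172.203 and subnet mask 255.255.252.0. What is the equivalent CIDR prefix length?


Binary: 11111111.11111111.11111100.00000000
Count leading 1s
Prefix: /22


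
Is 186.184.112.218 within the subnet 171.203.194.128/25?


Subnet network: 171.203.194.128
Test IP AND mask: 186.184.112.128
No, 186.184.112.218 is not in 171.203.194.128/25


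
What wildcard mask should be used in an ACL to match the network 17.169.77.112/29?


Subnet mask: 255.255.255.248
Wildcard = 255.255.255.255 - subnet mask
255 - 255 = 0
255 - 255 = 0
255 - 255 = 0
255 - 248 = 7
Wildcard: 0.0.0.7


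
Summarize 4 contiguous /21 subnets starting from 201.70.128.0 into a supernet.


Original prefix: /21
Number of subnets: 4 = 2^2
New prefix = 21 - 2 = 19
Supernet: 201.70.128.0/19


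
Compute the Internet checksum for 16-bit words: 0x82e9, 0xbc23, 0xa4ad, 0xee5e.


Sum all words (with carry folding):
+ 0x82e9 = 0x82e9
+ 0xbc23 = 0x3f0d
+ 0xa4ad = 0xe3ba
+ 0xee5e = 0xd219
One's complement: ~0xd219
Checksum = 0x2de6


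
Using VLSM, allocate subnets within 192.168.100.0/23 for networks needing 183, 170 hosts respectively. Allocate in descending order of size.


183 hosts -> /24 (254 usable): 192.168.100.0/24
170 hosts -> /24 (254 usable): 192.168.101.0/24
Allocation: 192.168.100.0/24 (183 hosts, 254 usable); 192.168.101.0/24 (170 hosts, 254 usable)


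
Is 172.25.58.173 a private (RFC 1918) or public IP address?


RFC 1918 private ranges:
  10.0.0.0/8 (10.0.0.0 - 10.255.255.255)
  172.16.0.0/12 (172.16.0.0 - 172.31.255.255)
  192.168.0.0/16 (192.168.0.0 - 192.168.255.255)
Private (in 172.16.0.0/12)


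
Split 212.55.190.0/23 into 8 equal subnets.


New prefix = 23 + 3 = 26
Each subnet has 64 addresses
  212.55.190.0/26
  212.55.190.64/26
  212.55.190.128/26
  212.55.190.192/26
  212.55.191.0/26
  212.55.191.64/26
  212.55.191.128/26
  212.55.191.192/26
Subnets: 212.55.190.0/26, 212.55.190.64/26, 212.55.190.128/26, 212.55.190.192/26, 212.55.191.0/26, 212.55.191.64/26, 212.55.191.128/26, 212.55.191.192/26


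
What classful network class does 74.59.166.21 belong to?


First octet: 74
Binary: 01001010
0xxxxxxx -> Class A (1-126)
Class A, default mask 255.0.0.0 (/8)


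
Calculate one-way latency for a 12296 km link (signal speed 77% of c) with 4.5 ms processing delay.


Speed = 0.77 * 3e5 km/s = 231000 km/s
Propagation delay = 12296 / 231000 = 0.0532 s = 53.2294 ms
Processing delay = 4.5 ms
Total one-way latency = 57.7294 ms


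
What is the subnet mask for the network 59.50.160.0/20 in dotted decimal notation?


/20 means 20 network bits, 12 host bits
Binary: 11111111111111111111000000000000
Mask: 255.255.240.0


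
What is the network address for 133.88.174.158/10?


IP:   10000101.01011000.10101110.10011110
Mask: 11111111.11000000.00000000.00000000
AND operation:
Net:  10000101.01000000.00000000.00000000
Network: 133.64.0.0/10


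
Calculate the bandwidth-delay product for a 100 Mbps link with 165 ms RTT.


BDP = bandwidth * RTT
= 100 Mbps * 165 ms
= 100 * 1e6 * 165 / 1000 bits
= 16500000 bits
= 2062500 bytes
= 2014.1602 KB
BDP = 16500000 bits (2062500 bytes)


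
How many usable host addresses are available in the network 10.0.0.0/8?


Host bits = 32 - 8 = 24
Total addresses = 2^24 = 16777216
Usable = total - 2 (network and broadcast)
Usable hosts: 16777214


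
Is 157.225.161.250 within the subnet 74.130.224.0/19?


Subnet network: 74.130.224.0
Test IP AND mask: 157.225.160.0
No, 157.225.161.250 is not in 74.130.224.0/19


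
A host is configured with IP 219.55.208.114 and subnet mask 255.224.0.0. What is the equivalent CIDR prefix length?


Binary: 11111111.11100000.00000000.00000000
Count leading 1s
Prefix: /11


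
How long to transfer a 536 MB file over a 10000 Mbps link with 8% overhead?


Effective throughput = 10000 * (1 - 8/100) = 9200 Mbps
File size in Mb = 536 * 8 = 4288 Mb
Time = 4288 / 9200
Time = 0.4661 seconds


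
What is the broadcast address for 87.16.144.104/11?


Network: 87.0.0.0/11
Host bits = 21
Set all host bits to 1:
Broadcast: 87.31.255.255


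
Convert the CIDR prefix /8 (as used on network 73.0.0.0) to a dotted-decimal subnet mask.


/8 means 8 network bits, 24 host bits
Binary: 11111111000000000000000000000000
Mask: 255.0.0.0


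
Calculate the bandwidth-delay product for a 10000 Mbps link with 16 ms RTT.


BDP = bandwidth * RTT
= 10000 Mbps * 16 ms
= 10000 * 1e6 * 16 / 1000 bits
= 160000000 bits
= 20000000 bytes
= 19531.25 KB
BDP = 160000000 bits (20000000 bytes)


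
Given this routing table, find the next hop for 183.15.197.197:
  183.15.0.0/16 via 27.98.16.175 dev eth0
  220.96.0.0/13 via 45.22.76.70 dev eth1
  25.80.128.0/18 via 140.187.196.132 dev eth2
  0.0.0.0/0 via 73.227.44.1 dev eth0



Longest prefix match for 183.15.197.197:
  /16 183.15.0.0: MATCH
  /13 220.96.0.0: no
  /18 25.80.128.0: no
  /0 0.0.0.0: MATCH
Selected: next-hop 27.98.16.175 via eth0 (matched /16)


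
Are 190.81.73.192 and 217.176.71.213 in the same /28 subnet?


Mask: 255.255.255.240
190.81.73.192 AND mask = 190.81.73.192
217.176.71.213 AND mask = 217.176.71.208
No, different subnets (190.81.73.192 vs 217.176.71.208)


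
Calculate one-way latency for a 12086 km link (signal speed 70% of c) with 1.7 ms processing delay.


Speed = 0.7 * 3e5 km/s = 210000 km/s
Propagation delay = 12086 / 210000 = 0.0576 s = 57.5524 ms
Processing delay = 1.7 ms
Total one-way latency = 59.2524 ms


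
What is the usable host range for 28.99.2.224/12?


Network: 28.96.0.0
Broadcast: 28.111.255.255
First usable = network + 1
Last usable = broadcast - 1
Range: 28.96.0.1 to 28.111.255.254


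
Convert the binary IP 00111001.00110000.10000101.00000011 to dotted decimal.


00111001 = 57
00110000 = 48
10000101 = 133
00000011 = 3
IP: 57.48.133.3


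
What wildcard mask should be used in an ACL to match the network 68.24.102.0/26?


Subnet mask: 255.255.255.192
Wildcard = 255.255.255.255 - subnet mask
255 - 255 = 0
255 - 255 = 0
255 - 255 = 0
255 - 192 = 63
Wildcard: 0.0.0.63


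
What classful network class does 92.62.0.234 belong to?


First octet: 92
Binary: 01011100
0xxxxxxx -> Class A (1-126)
Class A, default mask 255.0.0.0 (/8)


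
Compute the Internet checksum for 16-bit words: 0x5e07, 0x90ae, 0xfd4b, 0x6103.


Sum all words (with carry folding):
+ 0x5e07 = 0x5e07
+ 0x90ae = 0xeeb5
+ 0xfd4b = 0xec01
+ 0x6103 = 0x4d05
One's complement: ~0x4d05
Checksum = 0xb2fa


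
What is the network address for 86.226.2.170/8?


IP:   01010110.11100010.00000010.10101010
Mask: 11111111.00000000.00000000.00000000
AND operation:
Net:  01010110.00000000.00000000.00000000
Network: 86.0.0.0/8


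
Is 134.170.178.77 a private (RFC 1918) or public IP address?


RFC 1918 private ranges:
  10.0.0.0/8 (10.0.0.0 - 10.255.255.255)
  172.16.0.0/12 (172.16.0.0 - 172.31.255.255)
  192.168.0.0/16 (192.168.0.0 - 192.168.255.255)
Public (not in any RFC 1918 range)


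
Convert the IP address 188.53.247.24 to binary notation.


188 = 10111100
53 = 00110101
247 = 11110111
24 = 00011000
Binary: 10111100.00110101.11110111.00011000


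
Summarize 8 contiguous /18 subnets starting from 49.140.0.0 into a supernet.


Original prefix: /18
Number of subnets: 8 = 2^3
New prefix = 18 - 3 = 15
Supernet: 49.140.0.0/15


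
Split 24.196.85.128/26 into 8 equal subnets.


New prefix = 26 + 3 = 29
Each subnet has 8 addresses
  24.196.85.128/29
  24.196.85.136/29
  24.196.85.144/29
  24.196.85.152/29
  24.196.85.160/29
  24.196.85.168/29
  24.196.85.176/29
  24.196.85.184/29
Subnets: 24.196.85.128/29, 24.196.85.136/29, 24.196.85.144/29, 24.196.85.152/29, 24.196.85.160/29, 24.196.85.168/29, 24.196.85.176/29, 24.196.85.184/29


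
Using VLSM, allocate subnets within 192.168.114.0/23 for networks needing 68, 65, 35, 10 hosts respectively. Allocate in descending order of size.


68 hosts -> /25 (126 usable): 192.168.114.0/25
65 hosts -> /25 (126 usable): 192.168.114.128/25
35 hosts -> /26 (62 usable): 192.168.115.0/26
10 hosts -> /28 (14 usable): 192.168.115.64/28
Allocation: 192.168.114.0/25 (68 hosts, 126 usable); 192.168.114.128/25 (65 hosts, 126 usable); 192.168.115.0/26 (35 hosts, 62 usable); 192.168.115.64/28 (10 hosts, 14 usable)


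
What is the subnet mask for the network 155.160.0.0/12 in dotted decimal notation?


/12 means 12 network bits, 20 host bits
Binary: 11111111111100000000000000000000
Mask: 255.240.0.0


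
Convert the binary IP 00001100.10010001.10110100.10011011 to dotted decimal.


00001100 = 12
10010001 = 145
10110100 = 180
10011011 = 155
IP: 12.145.180.155


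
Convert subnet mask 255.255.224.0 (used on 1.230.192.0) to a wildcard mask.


Subnet mask: 255.255.224.0
Wildcard = 255.255.255.255 - subnet mask
255 - 255 = 0
255 - 255 = 0
255 - 224 = 31
255 - 0 = 255
Wildcard: 0.0.31.255


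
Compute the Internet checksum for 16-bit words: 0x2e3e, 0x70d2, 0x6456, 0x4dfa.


Sum all words (with carry folding):
+ 0x2e3e = 0x2e3e
+ 0x70d2 = 0x9f10
+ 0x6456 = 0x0367
+ 0x4dfa = 0x5161
One's complement: ~0x5161
Checksum = 0xae9e


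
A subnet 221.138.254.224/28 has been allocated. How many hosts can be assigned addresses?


Host bits = 32 - 28 = 4
Total addresses = 2^4 = 16
Usable = total - 2 (network and broadcast)
Usable hosts: 14


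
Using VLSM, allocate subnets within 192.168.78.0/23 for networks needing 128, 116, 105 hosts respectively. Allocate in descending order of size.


128 hosts -> /24 (254 usable): 192.168.78.0/24
116 hosts -> /25 (126 usable): 192.168.79.0/25
105 hosts -> /25 (126 usable): 192.168.79.128/25
Allocation: 192.168.78.0/24 (128 hosts, 254 usable); 192.168.79.0/25 (116 hosts, 126 usable); 192.168.79.128/25 (105 hosts, 126 usable)


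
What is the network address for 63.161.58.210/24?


IP:   00111111.10100001.00111010.11010010
Mask: 11111111.11111111.11111111.00000000
AND operation:
Net:  00111111.10100001.00111010.00000000
Network: 63.161.58.0/24


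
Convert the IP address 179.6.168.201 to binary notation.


179 = 10110011
6 = 00000110
168 = 10101000
201 = 11001001
Binary: 10110011.00000110.10101000.11001001


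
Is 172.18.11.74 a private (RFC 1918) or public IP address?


RFC 1918 private ranges:
  10.0.0.0/8 (10.0.0.0 - 10.255.255.255)
  172.16.0.0/12 (172.16.0.0 - 172.31.255.255)
  192.168.0.0/16 (192.168.0.0 - 192.168.255.255)
Private (in 172.16.0.0/12)


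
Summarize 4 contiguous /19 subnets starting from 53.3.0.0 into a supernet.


Original prefix: /19
Number of subnets: 4 = 2^2
New prefix = 19 - 2 = 17
Supernet: 53.3.0.0/17


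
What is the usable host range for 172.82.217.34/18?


Network: 172.82.192.0
Broadcast: 172.82.255.255
First usable = network + 1
Last usable = broadcast - 1
Range: 172.82.192.1 to 172.82.255.254


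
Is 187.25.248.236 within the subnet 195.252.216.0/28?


Subnet network: 195.252.216.0
Test IP AND mask: 187.25.248.224
No, 187.25.248.236 is not in 195.252.216.0/28


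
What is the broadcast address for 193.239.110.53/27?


Network: 193.239.110.32/27
Host bits = 5
Set all host bits to 1:
Broadcast: 193.239.110.63


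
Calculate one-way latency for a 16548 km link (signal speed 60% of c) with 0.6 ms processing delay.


Speed = 0.6 * 3e5 km/s = 180000 km/s
Propagation delay = 16548 / 180000 = 0.0919 s = 91.9333 ms
Processing delay = 0.6 ms
Total one-way latency = 92.5333 ms


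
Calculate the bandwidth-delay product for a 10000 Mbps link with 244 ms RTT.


BDP = bandwidth * RTT
= 10000 Mbps * 244 ms
= 10000 * 1e6 * 244 / 1000 bits
= 2440000000 bits
= 305000000 bytes
= 297851.5625 KB
BDP = 2440000000 bits (305000000 bytes)


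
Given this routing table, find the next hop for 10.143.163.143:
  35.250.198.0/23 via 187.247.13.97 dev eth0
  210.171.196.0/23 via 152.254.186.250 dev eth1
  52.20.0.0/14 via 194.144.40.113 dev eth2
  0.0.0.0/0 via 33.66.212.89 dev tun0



Longest prefix match for 10.143.163.143:
  /23 35.250.198.0: no
  /23 210.171.196.0: no
  /14 52.20.0.0: no
  /0 0.0.0.0: MATCH
Selected: next-hop 33.66.212.89 via tun0 (matched /0)


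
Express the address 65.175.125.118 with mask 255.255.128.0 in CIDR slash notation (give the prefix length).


Binary: 11111111.11111111.10000000.00000000
Count leading 1s
Prefix: /17


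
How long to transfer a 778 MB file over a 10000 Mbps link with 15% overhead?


Effective throughput = 10000 * (1 - 15/100) = 8500 Mbps
File size in Mb = 778 * 8 = 6224 Mb
Time = 6224 / 8500
Time = 0.7322 seconds


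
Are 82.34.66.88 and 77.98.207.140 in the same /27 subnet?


Mask: 255.255.255.224
82.34.66.88 AND mask = 82.34.66.64
77.98.207.140 AND mask = 77.98.207.128
No, different subnets (82.34.66.64 vs 77.98.207.128)


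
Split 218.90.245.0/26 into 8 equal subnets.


New prefix = 26 + 3 = 29
Each subnet has 8 addresses
  218.90.245.0/29
  218.90.245.8/29
  218.90.245.16/29
  218.90.245.24/29
  218.90.245.32/29
  218.90.245.40/29
  218.90.245.48/29
  218.90.245.56/29
Subnets: 218.90.245.0/29, 218.90.245.8/29, 218.90.245.16/29, 218.90.245.24/29, 218.90.245.32/29, 218.90.245.40/29, 218.90.245.48/29, 218.90.245.56/29


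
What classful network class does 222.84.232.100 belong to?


First octet: 222
Binary: 11011110
110xxxxx -> Class C (192-223)
Class C, default mask 255.255.255.0 (/24)


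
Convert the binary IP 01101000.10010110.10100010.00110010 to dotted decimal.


01101000 = 104
10010110 = 150
10100010 = 162
00110010 = 50
IP: 104.150.162.50


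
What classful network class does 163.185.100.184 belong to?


First octet: 163
Binary: 10100011
10xxxxxx -> Class B (128-191)
Class B, default mask 255.255.0.0 (/16)


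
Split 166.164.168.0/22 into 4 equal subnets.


New prefix = 22 + 2 = 24
Each subnet has 256 addresses
  166.164.168.0/24
  166.164.169.0/24
  166.164.170.0/24
  166.164.171.0/24
Subnets: 166.164.168.0/24, 166.164.169.0/24, 166.164.170.0/24, 166.164.171.0/24


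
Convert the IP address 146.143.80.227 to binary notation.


146 = 10010010
143 = 10001111
80 = 01010000
227 = 11100011
Binary: 10010010.10001111.01010000.11100011


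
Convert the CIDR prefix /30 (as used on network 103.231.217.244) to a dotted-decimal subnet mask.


/30 means 30 network bits, 2 host bits
Binary: 11111111111111111111111111111100
Mask: 255.255.255.252


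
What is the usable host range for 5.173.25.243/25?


Network: 5.173.25.128
Broadcast: 5.173.25.255
First usable = network + 1
Last usable = broadcast - 1
Range: 5.173.25.129 to 5.173.25.254


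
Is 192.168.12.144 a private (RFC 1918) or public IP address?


RFC 1918 private ranges:
  10.0.0.0/8 (10.0.0.0 - 10.255.255.255)
  172.16.0.0/12 (172.16.0.0 - 172.31.255.255)
  192.168.0.0/16 (192.168.0.0 - 192.168.255.255)
Private (in 192.168.0.0/16)


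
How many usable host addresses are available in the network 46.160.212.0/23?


Host bits = 32 - 23 = 9
Total addresses = 2^9 = 512
Usable = total - 2 (network and broadcast)
Usable hosts: 510


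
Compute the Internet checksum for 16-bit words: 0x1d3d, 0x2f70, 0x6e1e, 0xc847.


Sum all words (with carry folding):
+ 0x1d3d = 0x1d3d
+ 0x2f70 = 0x4cad
+ 0x6e1e = 0xbacb
+ 0xc847 = 0x8313
One's complement: ~0x8313
Checksum = 0x7cec


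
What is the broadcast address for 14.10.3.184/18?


Network: 14.10.0.0/18
Host bits = 14
Set all host bits to 1:
Broadcast: 14.10.63.255


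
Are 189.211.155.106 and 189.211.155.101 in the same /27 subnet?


Mask: 255.255.255.224
189.211.155.106 AND mask = 189.211.155.96
189.211.155.101 AND mask = 189.211.155.96
Yes, same subnet (189.211.155.96)


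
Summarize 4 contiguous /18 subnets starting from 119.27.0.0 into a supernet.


Original prefix: /18
Number of subnets: 4 = 2^2
New prefix = 18 - 2 = 16
Supernet: 119.27.0.0/16


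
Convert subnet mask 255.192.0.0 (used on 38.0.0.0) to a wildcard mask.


Subnet mask: 255.192.0.0
Wildcard = 255.255.255.255 - subnet mask
255 - 255 = 0
255 - 192 = 63
255 - 0 = 255
255 - 0 = 255
Wildcard: 0.63.255.255


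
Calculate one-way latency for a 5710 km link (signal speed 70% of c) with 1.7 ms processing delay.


Speed = 0.7 * 3e5 km/s = 210000 km/s
Propagation delay = 5710 / 210000 = 0.0272 s = 27.1905 ms
Processing delay = 1.7 ms
Total one-way latency = 28.8905 ms


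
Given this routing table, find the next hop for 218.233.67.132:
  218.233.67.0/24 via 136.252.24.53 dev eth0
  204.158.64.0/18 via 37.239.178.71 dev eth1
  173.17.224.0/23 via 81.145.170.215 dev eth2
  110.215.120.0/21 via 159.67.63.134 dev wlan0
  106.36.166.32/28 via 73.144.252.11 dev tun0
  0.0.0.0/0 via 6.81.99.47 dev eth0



Longest prefix match for 218.233.67.132:
  /24 218.233.67.0: MATCH
  /18 204.158.64.0: no
  /23 173.17.224.0: no
  /21 110.215.120.0: no
  /28 106.36.166.32: no
  /0 0.0.0.0: MATCH
Selected: next-hop 136.252.24.53 via eth0 (matched /24)


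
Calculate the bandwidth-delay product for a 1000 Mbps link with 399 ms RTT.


BDP = bandwidth * RTT
= 1000 Mbps * 399 ms
= 1000 * 1e6 * 399 / 1000 bits
= 399000000 bits
= 49875000 bytes
= 48706.0547 KB
BDP = 399000000 bits (49875000 bytes)


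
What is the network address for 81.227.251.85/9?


IP:   01010001.11100011.11111011.01010101
Mask: 11111111.10000000.00000000.00000000
AND operation:
Net:  01010001.10000000.00000000.00000000
Network: 81.128.0.0/9


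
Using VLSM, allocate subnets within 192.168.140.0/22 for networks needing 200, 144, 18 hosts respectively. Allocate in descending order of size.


200 hosts -> /24 (254 usable): 192.168.140.0/24
144 hosts -> /24 (254 usable): 192.168.141.0/24
18 hosts -> /27 (30 usable): 192.168.142.0/27
Allocation: 192.168.140.0/24 (200 hosts, 254 usable); 192.168.141.0/24 (144 hosts, 254 usable); 192.168.142.0/27 (18 hosts, 30 usable)
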